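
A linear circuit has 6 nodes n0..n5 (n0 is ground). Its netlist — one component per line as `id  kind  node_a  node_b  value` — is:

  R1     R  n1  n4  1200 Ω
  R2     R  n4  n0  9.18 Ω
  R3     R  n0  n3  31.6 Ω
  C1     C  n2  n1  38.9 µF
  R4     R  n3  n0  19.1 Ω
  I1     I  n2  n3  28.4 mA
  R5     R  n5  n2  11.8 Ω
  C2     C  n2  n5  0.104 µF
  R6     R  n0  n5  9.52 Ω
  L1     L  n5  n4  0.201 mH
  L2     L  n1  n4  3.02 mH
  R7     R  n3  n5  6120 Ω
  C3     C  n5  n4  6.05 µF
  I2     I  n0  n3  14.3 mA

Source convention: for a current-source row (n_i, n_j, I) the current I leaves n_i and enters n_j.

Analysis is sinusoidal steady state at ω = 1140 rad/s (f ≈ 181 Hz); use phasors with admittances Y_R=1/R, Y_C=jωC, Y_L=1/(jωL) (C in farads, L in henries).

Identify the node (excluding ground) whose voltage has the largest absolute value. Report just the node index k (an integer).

3

MNA unknowns: 5 node voltages V₁..V_5
R1: Y=0.0008333+0.000j on G[1,4]
R2: Y=0.1089+0.000j on G[4,0]
R3: Y=0.03165+0.000j on G[0,3]
C1: Y=0.000+0.04435j on G[2,1]
R4: Y=0.05236+0.000j on G[3,0]
I1: z[2]−=0.0284, z[3]+=0.0284
R5: Y=0.08475+0.000j on G[5,2]
C2: Y=0.000+0.0001186j on G[2,5]
R6: Y=0.1050+0.000j on G[0,5]
L1: Y=0.000-4.364j on G[5,4]
L2: Y=0.000-0.2905j on G[1,4]
R7: Y=0.0001634+0.000j on G[3,5]
C3: Y=0.000+0.006897j on G[5,4]
I2: z[0]−=0.0143, z[3]+=0.0143
solve → V1=-0.08672-0.02649j, V2=-0.3758+0.1509j, V3=0.5071-1.446e-06j, V4=-0.1308+0.0007195j, V5=-0.1337-0.0007450j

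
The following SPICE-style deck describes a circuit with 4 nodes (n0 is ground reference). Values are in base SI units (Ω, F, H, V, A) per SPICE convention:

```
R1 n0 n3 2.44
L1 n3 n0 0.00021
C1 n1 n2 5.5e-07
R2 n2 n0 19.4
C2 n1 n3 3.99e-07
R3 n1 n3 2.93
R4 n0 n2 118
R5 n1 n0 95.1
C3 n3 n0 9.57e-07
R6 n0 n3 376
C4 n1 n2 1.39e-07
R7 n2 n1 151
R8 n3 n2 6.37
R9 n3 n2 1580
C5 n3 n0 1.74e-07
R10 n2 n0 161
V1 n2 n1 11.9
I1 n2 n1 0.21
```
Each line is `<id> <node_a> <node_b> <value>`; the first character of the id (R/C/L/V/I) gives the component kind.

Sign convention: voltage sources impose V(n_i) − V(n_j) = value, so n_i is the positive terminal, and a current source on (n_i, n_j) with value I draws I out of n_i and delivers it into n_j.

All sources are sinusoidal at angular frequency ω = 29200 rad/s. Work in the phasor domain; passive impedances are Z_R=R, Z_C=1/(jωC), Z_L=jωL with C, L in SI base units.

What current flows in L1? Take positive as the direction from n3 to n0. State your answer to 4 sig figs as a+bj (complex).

MNA unknowns: 3 node voltages V₁..V_3 plus 1 source current (V1)
R1: Y=0.4098+0.000j on G[0,3]
L1: Y=0.000-0.1631j on G[3,0]
C1: Y=0.000+0.01606j on G[1,2]
R2: Y=0.05155+0.000j on G[2,0]
C2: Y=0.000+0.01165j on G[1,3]
R3: Y=0.3413+0.000j on G[1,3]
R4: Y=0.008475+0.000j on G[0,2]
R5: Y=0.01052+0.000j on G[1,0]
C3: Y=0.000+0.02794j on G[3,0]
R6: Y=0.002660+0.000j on G[0,3]
C4: Y=0.000+0.004059j on G[1,2]
R7: Y=0.006623+0.000j on G[2,1]
R8: Y=0.1570+0.000j on G[3,2]
R9: Y=0.0006329+0.000j on G[3,2]
C5: Y=0.000+0.005081j on G[3,0]
R10: Y=0.006211+0.000j on G[2,0]
V1: row V2−V1=11.9, i_V1 at 2,1
I1: z[2]−=0.21, z[1]+=0.21
solve → V1=-5.352-0.1187j, V2=6.548-0.1187j, V3=-0.8386-0.2423j
aux → i_V1=-1.887-0.2510j

-0.03952+0.1368j A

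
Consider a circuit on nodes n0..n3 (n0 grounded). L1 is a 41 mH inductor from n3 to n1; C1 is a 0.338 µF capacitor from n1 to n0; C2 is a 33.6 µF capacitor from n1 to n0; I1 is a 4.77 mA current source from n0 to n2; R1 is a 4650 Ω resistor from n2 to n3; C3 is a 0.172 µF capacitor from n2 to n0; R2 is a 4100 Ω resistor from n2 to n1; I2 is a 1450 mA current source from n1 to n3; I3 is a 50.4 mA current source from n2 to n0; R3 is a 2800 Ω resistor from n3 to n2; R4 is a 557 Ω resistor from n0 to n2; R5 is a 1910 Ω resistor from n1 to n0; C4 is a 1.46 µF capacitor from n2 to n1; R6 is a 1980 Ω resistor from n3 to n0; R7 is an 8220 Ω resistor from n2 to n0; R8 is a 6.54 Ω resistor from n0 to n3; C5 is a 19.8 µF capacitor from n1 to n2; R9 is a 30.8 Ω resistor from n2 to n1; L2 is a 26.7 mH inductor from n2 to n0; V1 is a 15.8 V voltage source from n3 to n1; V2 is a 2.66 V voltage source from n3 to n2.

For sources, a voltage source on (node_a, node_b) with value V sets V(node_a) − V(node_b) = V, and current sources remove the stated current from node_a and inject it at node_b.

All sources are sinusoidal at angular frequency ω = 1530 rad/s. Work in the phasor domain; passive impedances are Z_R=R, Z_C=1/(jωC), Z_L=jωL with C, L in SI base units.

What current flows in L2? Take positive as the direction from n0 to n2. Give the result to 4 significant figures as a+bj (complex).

MNA unknowns: 3 node voltages V₁..V_3 plus 2 source currents (V1, V2)
L1: Y=0.000-0.01594j on G[3,1]
C1: Y=0.000+0.0005171j on G[1,0]
C2: Y=0.000+0.05141j on G[1,0]
I1: z[0]−=0.00477, z[2]+=0.00477
R1: Y=0.0002151+0.000j on G[2,3]
C3: Y=0.000+0.0002632j on G[2,0]
R2: Y=0.0002439+0.000j on G[2,1]
I2: z[1]−=1.45, z[3]+=1.45
I3: z[2]−=0.0504, z[0]+=0.0504
R3: Y=0.0003571+0.000j on G[3,2]
R4: Y=0.001795+0.000j on G[0,2]
R5: Y=0.0005236+0.000j on G[1,0]
C4: Y=0.000+0.002234j on G[2,1]
R6: Y=0.0005051+0.000j on G[3,0]
R7: Y=0.0001217+0.000j on G[2,0]
R8: Y=0.1529+0.000j on G[0,3]
C5: Y=0.000+0.03029j on G[1,2]
R9: Y=0.03247+0.000j on G[2,1]
L2: Y=0.000-0.02448j on G[2,0]
V1: row V3−V1=15.8, i_V1 at 3,1
V2: row V3−V2=2.66, i_V2 at 3,2
solve → V1=-15.16+4.738j, V2=-2.025+4.738j, V3=0.6354+4.738j
aux → i_V1=0.7662-0.9605j, i_V2=0.5848+0.4855j

-0.1160-0.04956j A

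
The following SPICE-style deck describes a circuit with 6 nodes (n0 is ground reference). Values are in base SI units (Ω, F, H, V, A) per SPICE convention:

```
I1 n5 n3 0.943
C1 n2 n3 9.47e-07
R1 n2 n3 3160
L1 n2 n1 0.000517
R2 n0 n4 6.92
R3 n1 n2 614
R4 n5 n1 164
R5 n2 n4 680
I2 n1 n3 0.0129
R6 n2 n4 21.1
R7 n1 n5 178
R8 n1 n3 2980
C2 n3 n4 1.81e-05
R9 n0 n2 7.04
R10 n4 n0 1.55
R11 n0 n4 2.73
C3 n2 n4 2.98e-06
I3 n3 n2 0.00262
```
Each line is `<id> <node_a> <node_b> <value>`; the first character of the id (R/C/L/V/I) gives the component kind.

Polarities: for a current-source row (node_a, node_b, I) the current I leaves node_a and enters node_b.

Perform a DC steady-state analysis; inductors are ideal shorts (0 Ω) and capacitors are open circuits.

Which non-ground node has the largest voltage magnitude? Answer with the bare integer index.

3

MNA unknowns: 5 node voltages V₁..V_5 plus 1 source current (L1)
I1: z[5]−=0.943, z[3]+=0.943
C1: Y=0.000 on G[2,3]
R1: Y=0.0003165 on G[2,3]
L1: row V2−V1=0, i_L1 at 2,1
R2: Y=0.1445 on G[0,4]
R3: Y=0.001629 on G[1,2]
R4: Y=0.006098 on G[5,1]
R5: Y=0.001471 on G[2,4]
I2: z[1]−=0.0129, z[3]+=0.0129
R6: Y=0.04739 on G[2,4]
R7: Y=0.005618 on G[1,5]
R8: Y=0.0003356 on G[1,3]
C2: Y=0.000 on G[3,4]
R9: Y=0.1420 on G[0,2]
R10: Y=0.6452 on G[4,0]
R11: Y=0.3663 on G[0,4]
C3: Y=0.000 on G[2,4]
I3: z[3]−=0.00262, z[2]+=0.00262
solve → V1=0.000, V2=0.000, V3=1462, V4=0.000, V5=-80.49
aux → i_L1=0.4653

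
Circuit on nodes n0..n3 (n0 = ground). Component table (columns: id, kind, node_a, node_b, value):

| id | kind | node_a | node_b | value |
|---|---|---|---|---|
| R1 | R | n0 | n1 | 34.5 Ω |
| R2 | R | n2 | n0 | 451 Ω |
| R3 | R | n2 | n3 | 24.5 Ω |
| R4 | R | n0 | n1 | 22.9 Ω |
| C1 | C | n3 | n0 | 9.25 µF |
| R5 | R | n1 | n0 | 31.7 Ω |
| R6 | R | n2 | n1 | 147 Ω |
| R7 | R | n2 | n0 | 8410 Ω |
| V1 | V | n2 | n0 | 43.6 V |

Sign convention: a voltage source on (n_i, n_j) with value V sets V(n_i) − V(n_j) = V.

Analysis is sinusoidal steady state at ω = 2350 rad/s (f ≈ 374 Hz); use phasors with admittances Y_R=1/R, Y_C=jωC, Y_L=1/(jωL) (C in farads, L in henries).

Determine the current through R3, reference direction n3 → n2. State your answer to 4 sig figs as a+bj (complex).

-0.3932-0.7383j A

MNA unknowns: 3 node voltages V₁..V_3 plus 1 source current (V1)
R1: Y=0.02899+0.000j on G[0,1]
R2: Y=0.002217+0.000j on G[2,0]
R3: Y=0.04082+0.000j on G[2,3]
R4: Y=0.04367+0.000j on G[0,1]
C1: Y=0.000+0.02174j on G[3,0]
R5: Y=0.03155+0.000j on G[1,0]
R6: Y=0.006803+0.000j on G[2,1]
R7: Y=0.0001189+0.000j on G[2,0]
V1: row V2−V0=43.6, i_V1 at 2,0
solve → V1=2.672+0.000j, V2=43.60+0.000j, V3=33.97-18.09j
aux → i_V1=-0.7735-0.7383j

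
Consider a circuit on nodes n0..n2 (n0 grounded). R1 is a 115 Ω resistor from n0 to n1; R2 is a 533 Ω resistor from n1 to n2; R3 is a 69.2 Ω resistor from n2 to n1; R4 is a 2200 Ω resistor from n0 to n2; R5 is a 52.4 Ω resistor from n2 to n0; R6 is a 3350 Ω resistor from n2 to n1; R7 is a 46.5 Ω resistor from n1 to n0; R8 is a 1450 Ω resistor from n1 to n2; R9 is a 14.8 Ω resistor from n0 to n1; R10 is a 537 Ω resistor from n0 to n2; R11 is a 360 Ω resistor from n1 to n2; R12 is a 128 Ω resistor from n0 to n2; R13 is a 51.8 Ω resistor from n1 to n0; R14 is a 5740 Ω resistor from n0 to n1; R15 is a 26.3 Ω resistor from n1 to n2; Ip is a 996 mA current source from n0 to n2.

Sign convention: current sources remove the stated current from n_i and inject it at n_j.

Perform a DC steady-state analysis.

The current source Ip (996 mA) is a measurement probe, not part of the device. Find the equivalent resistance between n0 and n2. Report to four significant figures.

MNA unknowns: 2 node voltages V₁..V_2
R1: Y=0.008696 on G[0,1]
R2: Y=0.001876 on G[1,2]
R3: Y=0.01445 on G[2,1]
R4: Y=0.0004545 on G[0,2]
R5: Y=0.01908 on G[2,0]
R6: Y=0.0002985 on G[2,1]
R7: Y=0.02151 on G[1,0]
R8: Y=0.0006897 on G[1,2]
R9: Y=0.06757 on G[0,1]
R10: Y=0.001862 on G[0,2]
R11: Y=0.002778 on G[1,2]
R12: Y=0.007812 on G[0,2]
R13: Y=0.01931 on G[1,0]
R14: Y=0.0001742 on G[0,1]
R15: Y=0.03802 on G[1,2]
Ip: z[0]−=0.996, z[2]+=0.996
solve → V1=4.849, V2=14.63

R_eq = 14.69 Ω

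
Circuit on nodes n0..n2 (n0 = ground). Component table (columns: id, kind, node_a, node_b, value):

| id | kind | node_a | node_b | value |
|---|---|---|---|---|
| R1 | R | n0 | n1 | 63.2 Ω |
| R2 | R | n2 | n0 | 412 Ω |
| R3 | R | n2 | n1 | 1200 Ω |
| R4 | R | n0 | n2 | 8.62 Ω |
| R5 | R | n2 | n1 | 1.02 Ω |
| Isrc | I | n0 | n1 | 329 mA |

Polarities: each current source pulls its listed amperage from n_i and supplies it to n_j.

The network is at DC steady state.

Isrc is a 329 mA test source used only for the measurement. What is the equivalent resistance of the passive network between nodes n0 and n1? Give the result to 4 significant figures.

MNA unknowns: 2 node voltages V₁..V_2
R1: Y=0.01582 on G[0,1]
R2: Y=0.002427 on G[2,0]
R3: Y=0.0008333 on G[2,1]
R4: Y=0.1160 on G[0,2]
R5: Y=0.9804 on G[2,1]
Isrc: z[0]−=0.329, z[1]+=0.329
solve → V1=2.708, V2=2.416

R_eq = 8.230 Ω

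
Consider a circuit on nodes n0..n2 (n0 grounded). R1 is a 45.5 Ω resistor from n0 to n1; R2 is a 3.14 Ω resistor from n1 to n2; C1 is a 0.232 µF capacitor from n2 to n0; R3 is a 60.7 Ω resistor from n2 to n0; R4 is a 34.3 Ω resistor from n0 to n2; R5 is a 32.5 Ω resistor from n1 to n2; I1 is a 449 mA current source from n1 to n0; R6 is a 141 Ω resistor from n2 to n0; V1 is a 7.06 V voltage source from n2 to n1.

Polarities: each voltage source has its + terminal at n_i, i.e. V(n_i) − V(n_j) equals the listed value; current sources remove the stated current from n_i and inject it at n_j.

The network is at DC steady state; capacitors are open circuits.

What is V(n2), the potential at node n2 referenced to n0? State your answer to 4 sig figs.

-3.934 V

MNA unknowns: 2 node voltages V₁..V_2 plus 1 source current (V1)
R1: Y=0.02198 on G[0,1]
R2: Y=0.3185 on G[1,2]
C1: Y=0.000 on G[2,0]
R3: Y=0.01647 on G[2,0]
R4: Y=0.02915 on G[0,2]
R5: Y=0.03077 on G[1,2]
I1: z[1]−=0.449, z[0]+=0.449
R6: Y=0.007092 on G[2,0]
V1: row V2−V1=7.06, i_V1 at 2,1
solve → V1=-10.99, V2=-3.934
aux → i_V1=-2.258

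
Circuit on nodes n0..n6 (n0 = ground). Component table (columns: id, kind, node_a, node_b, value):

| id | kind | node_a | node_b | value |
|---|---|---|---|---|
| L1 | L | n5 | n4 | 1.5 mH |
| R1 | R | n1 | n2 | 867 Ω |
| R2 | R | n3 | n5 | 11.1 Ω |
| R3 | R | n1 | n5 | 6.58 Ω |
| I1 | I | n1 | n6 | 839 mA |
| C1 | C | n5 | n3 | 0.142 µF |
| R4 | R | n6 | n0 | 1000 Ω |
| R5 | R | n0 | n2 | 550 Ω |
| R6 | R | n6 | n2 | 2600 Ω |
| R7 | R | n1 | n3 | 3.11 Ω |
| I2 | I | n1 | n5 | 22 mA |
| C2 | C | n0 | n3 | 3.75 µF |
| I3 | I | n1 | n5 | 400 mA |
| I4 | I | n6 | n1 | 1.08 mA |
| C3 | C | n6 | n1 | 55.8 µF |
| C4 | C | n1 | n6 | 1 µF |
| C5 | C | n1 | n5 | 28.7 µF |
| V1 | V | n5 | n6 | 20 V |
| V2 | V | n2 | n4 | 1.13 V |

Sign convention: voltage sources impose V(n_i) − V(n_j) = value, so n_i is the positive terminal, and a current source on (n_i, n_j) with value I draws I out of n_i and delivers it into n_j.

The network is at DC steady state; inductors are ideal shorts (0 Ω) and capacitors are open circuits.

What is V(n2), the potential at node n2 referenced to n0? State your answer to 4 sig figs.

MNA unknowns: 6 node voltages V₁..V_6 plus 3 source currents (L1, V1, V2)
L1: row V5−V4=0, i_L1 at 5,4
R1: Y=0.001153 on G[1,2]
R2: Y=0.09009 on G[3,5]
R3: Y=0.1520 on G[1,5]
I1: z[1]−=0.839, z[6]+=0.839
C1: Y=0.000 on G[5,3]
R4: Y=0.001000 on G[6,0]
R5: Y=0.001818 on G[0,2]
R6: Y=0.0003846 on G[6,2]
R7: Y=0.3215 on G[1,3]
I2: z[1]−=0.022, z[5]+=0.022
C2: Y=0.000 on G[0,3]
I3: z[1]−=0.4, z[5]+=0.4
I4: z[6]−=0.00108, z[1]+=0.00108
C3: Y=0.000 on G[6,1]
C4: Y=0.000 on G[1,6]
C5: Y=0.000 on G[1,5]
V1: row V5−V6=20, i_V1 at 5,6
V2: row V2−V4=1.13, i_V2 at 2,4
solve → V1=0.7364, V2=7.498, V3=1.969, V4=6.368, V5=6.368, V6=-13.63
aux → i_L1=0.02956, i_V1=-0.8597, i_V2=-0.02956

7.498 V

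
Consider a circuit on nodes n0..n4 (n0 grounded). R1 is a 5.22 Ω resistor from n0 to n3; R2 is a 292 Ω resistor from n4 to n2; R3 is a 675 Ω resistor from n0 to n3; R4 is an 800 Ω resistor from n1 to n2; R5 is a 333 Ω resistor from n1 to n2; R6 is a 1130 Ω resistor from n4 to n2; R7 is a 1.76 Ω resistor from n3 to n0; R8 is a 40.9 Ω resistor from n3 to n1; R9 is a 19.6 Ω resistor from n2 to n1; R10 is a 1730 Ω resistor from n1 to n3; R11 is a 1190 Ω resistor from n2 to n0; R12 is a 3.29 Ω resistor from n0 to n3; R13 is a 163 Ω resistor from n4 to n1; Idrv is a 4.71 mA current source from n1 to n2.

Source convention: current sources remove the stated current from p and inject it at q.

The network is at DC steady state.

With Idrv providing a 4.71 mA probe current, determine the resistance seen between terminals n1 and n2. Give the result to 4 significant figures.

R_eq = 17.06 Ω

MNA unknowns: 4 node voltages V₁..V_4
R1: Y=0.1916 on G[0,3]
R2: Y=0.003425 on G[4,2]
R3: Y=0.001481 on G[0,3]
R4: Y=0.001250 on G[1,2]
R5: Y=0.003003 on G[1,2]
R6: Y=0.0008850 on G[4,2]
R7: Y=0.5682 on G[3,0]
R8: Y=0.02445 on G[3,1]
R9: Y=0.05102 on G[2,1]
R10: Y=0.0005780 on G[1,3]
R11: Y=0.0008403 on G[2,0]
R12: Y=0.3040 on G[0,3]
R13: Y=0.006135 on G[4,1]
Idrv: z[1]−=0.00471, z[2]+=0.00471
solve → V1=-0.002670, V2=0.07768, V3=-6.128e-05, V4=0.03048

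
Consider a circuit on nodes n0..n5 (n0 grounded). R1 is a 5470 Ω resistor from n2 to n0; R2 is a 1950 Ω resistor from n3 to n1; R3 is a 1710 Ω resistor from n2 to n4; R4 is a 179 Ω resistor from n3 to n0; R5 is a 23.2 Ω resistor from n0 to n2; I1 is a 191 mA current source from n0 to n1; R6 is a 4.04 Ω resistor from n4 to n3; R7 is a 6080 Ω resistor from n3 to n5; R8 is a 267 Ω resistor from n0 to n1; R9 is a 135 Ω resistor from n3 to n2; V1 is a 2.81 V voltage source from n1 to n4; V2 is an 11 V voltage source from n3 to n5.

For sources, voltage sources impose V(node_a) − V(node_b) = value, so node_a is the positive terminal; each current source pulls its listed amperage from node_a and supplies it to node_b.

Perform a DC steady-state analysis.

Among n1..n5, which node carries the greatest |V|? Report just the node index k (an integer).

1

Apply KCL at each of the 5 non-ground nodes and solve the resulting linear system.
Node n1: branches {R2, I1, R8, V1} → V_1 = 14.42
Node n2: branches {R1, R3, R5, R9} → V_2 = 1.734
Node n3: branches {R2, R4, R6, R7, R9, V2} → V_3 = 11.09
Node n4: branches {R3, R6, V1} → V_4 = 11.61
Node n5: branches {R7, V2} → V_5 = 0.08675
Source currents: i(V1)=0.1353, i(V2)=-0.001809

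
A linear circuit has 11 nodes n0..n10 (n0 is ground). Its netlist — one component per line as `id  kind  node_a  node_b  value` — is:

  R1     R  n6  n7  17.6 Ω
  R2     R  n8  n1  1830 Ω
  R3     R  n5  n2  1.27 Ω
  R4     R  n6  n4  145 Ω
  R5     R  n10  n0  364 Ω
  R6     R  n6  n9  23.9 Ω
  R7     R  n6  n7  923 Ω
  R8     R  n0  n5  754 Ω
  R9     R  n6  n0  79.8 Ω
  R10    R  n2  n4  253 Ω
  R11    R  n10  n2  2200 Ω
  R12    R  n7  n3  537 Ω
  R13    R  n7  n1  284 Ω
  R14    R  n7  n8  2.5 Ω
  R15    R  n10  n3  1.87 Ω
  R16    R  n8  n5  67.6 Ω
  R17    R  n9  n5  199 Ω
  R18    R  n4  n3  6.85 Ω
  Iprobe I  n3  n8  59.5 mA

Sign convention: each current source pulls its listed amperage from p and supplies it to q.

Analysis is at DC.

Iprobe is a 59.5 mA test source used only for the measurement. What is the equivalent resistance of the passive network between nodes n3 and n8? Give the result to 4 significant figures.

R_eq = 80.48 Ω

Apply KCL at each of the 10 non-ground nodes and solve the resulting linear system.
Node n1: branches {R2, R13} → V_1 = 1.325
Node n2: branches {R3, R10, R11} → V_2 = 0.3986
Node n3: branches {R12, R15, R18, Iprobe} → V_3 = -3.367
Node n4: branches {R4, R10, R18} → V_4 = -3.094
Node n5: branches {R3, R8, R16, R17} → V_5 = 0.4183
Node n6: branches {R1, R4, R6, R7, R9} → V_6 = 0.6894
Node n7: branches {R1, R7, R12, R13, R14} → V_7 = 1.310
Node n8: branches {R2, R14, R16, Iprobe} → V_8 = 1.422
Node n9: branches {R6, R17} → V_9 = 0.6603
Node n10: branches {R5, R11, R15} → V_10 = -3.347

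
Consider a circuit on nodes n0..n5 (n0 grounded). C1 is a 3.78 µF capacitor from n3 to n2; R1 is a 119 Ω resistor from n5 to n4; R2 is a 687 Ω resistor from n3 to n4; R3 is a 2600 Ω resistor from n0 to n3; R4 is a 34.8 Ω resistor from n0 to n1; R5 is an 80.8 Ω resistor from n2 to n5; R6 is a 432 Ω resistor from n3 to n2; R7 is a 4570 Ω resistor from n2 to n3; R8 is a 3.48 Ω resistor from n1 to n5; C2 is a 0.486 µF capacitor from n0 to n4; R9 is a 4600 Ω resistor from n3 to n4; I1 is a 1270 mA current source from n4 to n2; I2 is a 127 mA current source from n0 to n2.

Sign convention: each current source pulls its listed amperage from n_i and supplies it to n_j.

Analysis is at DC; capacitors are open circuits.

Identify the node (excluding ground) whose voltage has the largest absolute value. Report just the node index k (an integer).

Apply KCL at each of the 5 non-ground nodes and solve the resulting linear system.
Node n1: branches {R4, R8} → V_1 = 4.271
Node n2: branches {C1, R5, R6, R7, I1, I2} → V_2 = 99.48
Node n3: branches {C1, R2, R3, R6, R7, R9} → V_3 = 11.07
Node n4: branches {R1, R2, C2, R9, I1} → V_4 = -120.3
Node n5: branches {R1, R5, R8} → V_5 = 4.699

4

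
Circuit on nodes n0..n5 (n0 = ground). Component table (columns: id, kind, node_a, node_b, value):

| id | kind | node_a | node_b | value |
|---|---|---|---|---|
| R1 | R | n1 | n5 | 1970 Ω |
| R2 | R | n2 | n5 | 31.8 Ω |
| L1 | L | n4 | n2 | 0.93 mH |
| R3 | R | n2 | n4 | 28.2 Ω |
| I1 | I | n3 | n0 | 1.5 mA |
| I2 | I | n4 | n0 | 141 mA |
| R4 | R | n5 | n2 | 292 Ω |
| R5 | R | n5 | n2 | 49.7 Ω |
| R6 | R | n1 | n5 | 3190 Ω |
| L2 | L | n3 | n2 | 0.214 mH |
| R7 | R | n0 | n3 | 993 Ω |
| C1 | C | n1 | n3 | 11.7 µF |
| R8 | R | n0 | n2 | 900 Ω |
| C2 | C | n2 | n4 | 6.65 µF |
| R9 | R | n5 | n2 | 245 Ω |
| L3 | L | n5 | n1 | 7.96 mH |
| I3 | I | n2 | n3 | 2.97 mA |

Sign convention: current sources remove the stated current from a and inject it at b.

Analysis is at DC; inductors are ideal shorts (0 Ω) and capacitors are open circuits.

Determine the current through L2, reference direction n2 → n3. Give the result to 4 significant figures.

Apply KCL at each of the 5 non-ground nodes and solve the resulting linear system.
Node n1: branches {R1, R6, C1, L3} → V_1 = -67.28
Node n2: branches {R2, L1, R3, R4, R5, L2, R8, C2, R9, I3} → V_2 = -67.28
Node n3: branches {I1, L2, R7, C1, I3} → V_3 = -67.28
Node n4: branches {L1, R3, I2, C2} → V_4 = -67.28
Node n5: branches {R1, R2, R4, R5, R6, R9, L3} → V_5 = -67.28
Source currents: i(L1)=-0.1410, i(L2)=0.06922, i(L3)=0.000

-0.06922 A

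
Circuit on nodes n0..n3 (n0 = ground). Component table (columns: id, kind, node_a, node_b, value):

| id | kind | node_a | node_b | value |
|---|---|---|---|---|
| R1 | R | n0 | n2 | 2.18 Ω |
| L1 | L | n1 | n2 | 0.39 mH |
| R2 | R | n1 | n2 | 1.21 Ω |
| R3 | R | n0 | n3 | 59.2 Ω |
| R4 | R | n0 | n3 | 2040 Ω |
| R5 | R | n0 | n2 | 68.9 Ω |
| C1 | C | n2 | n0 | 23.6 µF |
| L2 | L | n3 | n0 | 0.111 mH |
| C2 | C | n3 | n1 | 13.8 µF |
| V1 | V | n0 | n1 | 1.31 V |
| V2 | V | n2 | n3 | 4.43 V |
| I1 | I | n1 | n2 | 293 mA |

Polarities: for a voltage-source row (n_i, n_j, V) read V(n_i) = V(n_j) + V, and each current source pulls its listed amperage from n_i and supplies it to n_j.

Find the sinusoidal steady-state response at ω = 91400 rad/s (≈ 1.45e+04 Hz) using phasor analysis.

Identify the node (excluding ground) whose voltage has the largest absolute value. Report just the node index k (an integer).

3

MNA unknowns: 3 node voltages V₁..V_3 plus 2 source currents (V1, V2)
R1: Y=0.4587+0.000j on G[0,2]
L1: Y=0.000-0.02805j on G[1,2]
R2: Y=0.8264+0.000j on G[1,2]
R3: Y=0.01689+0.000j on G[0,3]
R4: Y=0.0004902+0.000j on G[0,3]
R5: Y=0.01451+0.000j on G[0,2]
C1: Y=0.000+2.157j on G[2,0]
L2: Y=0.000-0.09857j on G[3,0]
C2: Y=0.000+1.261j on G[3,1]
V1: row V0−V1=1.31, i_V1 at 0,1
V2: row V2−V3=4.43, i_V2 at 2,3
I1: z[1]−=0.293, z[2]+=0.293
solve → V1=-1.310+0.000j, V2=0.8511+0.5570j, V3=-3.579+0.5570j
aux → i_V1=-0.8061+2.462j, i_V2=-0.7099-2.499j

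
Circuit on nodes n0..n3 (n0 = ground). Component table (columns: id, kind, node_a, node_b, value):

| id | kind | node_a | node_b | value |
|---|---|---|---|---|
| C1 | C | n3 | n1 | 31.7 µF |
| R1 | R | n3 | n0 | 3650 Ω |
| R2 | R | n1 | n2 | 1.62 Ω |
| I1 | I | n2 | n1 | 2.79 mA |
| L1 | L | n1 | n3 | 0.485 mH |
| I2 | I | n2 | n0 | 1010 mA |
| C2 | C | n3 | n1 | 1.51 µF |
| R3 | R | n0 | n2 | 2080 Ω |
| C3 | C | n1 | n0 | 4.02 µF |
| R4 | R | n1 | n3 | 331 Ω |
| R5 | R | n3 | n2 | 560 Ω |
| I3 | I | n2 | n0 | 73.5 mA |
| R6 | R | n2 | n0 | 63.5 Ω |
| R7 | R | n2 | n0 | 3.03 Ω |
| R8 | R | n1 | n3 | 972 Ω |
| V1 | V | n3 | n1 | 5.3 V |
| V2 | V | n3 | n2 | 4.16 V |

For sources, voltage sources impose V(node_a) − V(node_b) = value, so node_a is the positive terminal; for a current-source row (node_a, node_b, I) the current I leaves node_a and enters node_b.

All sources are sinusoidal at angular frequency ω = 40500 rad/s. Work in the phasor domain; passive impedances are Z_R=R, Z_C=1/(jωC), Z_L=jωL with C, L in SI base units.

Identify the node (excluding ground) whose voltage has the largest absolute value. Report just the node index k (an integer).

Element admittances at ω=40500 rad/s:
  Y(C1) = 0.000+1.284j S between n3,n1
  Y(R1) = 0.0002740+0.000j S between n3,n0
  Y(R2) = 0.6173+0.000j S between n1,n2
  I1: injects 0.00279 A into n1 (from n2)
  Y(L1) = 0.000-0.05091j S between n1,n3
  I2: injects 1.01 A into n0 (from n2)
  Y(C2) = 0.000+0.06116j S between n3,n1
  Y(R3) = 0.0004808+0.000j S between n0,n2
  Y(C3) = 0.000+0.1628j S between n1,n0
  Y(R4) = 0.003021+0.000j S between n1,n3
  Y(R5) = 0.001786+0.000j S between n3,n2
  I3: injects 0.0735 A into n0 (from n2)
  Y(R6) = 0.01575+0.000j S between n2,n0
  Y(R7) = 0.3300+0.000j S between n2,n0
  Y(R8) = 0.001029+0.000j S between n1,n3
  V1: constraint V(n3)−V(n1) = 5.3
  V2: constraint V(n3)−V(n2) = 4.16
Assemble and solve the 5×5 MNA system:
  V(n1)=-3.498+1.643j  V(n2)=-2.358+1.643j  V(n3)=1.802+1.643j
  i(V1)=-0.9955-7.428j  i(V2)=0.9661+0.5690j

1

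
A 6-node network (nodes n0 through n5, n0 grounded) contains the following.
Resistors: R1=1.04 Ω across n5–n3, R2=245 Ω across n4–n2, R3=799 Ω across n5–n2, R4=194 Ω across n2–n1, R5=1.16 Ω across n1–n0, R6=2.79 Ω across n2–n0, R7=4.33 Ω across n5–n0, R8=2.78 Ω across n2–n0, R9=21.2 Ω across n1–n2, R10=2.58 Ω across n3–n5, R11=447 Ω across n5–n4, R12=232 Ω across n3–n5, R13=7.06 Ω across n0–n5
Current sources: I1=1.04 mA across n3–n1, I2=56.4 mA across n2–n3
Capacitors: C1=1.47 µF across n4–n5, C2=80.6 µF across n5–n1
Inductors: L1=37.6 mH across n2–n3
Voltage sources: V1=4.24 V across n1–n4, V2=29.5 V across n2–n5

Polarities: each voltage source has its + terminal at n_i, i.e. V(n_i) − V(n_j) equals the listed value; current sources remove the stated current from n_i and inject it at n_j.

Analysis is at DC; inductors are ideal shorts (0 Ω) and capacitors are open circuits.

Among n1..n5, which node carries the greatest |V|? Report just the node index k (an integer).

5

Element admittances at DC:
  Y(R1) = 0.9615 S between n5,n3
  Y(R2) = 0.004082 S between n4,n2
  Y(R3) = 0.001252 S between n5,n2
  Y(R4) = 0.005155 S between n2,n1
  I1: injects 0.00104 A into n1 (from n3)
  Y(R5) = 0.8621 S between n1,n0
  Y(R6) = 0.3584 S between n2,n0
  Y(R7) = 0.2309 S between n5,n0
  Y(R8) = 0.3597 S between n2,n0
  Y(R9) = 0.04717 S between n1,n2
  Y(R10) = 0.3876 S between n3,n5
  Y(C1) = 0.000 S between n4,n5
  Y(R11) = 0.002237 S between n5,n4
  Y(R12) = 0.004310 S between n3,n5
  I2: injects 0.0564 A into n3 (from n2)
  Y(R13) = 0.1416 S between n0,n5
  Y(C2) = 0.000 S between n5,n1
  L1: short n2↔n3 (DC inductor)
  V1: constraint V(n1)−V(n4) = 4.24
  V2: constraint V(n2)−V(n5) = 29.5
Assemble and solve the 8×8 MNA system:
  V(n1)=0.5716  V(n2)=9.625  V(n3)=9.625  V(n4)=-3.668  V(n5)=-19.87
  i(L1)=39.87  i(V1)=-0.01800  i(V2)=-47.40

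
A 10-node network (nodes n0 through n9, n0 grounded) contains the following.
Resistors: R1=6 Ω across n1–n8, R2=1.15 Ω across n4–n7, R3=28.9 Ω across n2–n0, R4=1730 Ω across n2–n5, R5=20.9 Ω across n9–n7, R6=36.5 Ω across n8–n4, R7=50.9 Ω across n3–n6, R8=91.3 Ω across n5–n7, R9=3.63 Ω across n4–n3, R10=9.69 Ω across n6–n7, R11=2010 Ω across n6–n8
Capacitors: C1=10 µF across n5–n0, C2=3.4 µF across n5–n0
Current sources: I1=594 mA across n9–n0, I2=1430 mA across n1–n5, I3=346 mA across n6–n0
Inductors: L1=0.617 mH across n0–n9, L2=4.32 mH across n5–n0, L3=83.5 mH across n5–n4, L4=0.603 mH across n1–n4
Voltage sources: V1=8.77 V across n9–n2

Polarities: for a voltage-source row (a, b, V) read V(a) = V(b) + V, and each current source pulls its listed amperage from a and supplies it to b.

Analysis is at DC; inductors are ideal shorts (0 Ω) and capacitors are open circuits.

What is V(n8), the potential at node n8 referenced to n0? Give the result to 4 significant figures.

MNA unknowns: 9 node voltages V₁..V_9 plus 5 source currents (L1, L2, L3, L4, V1)
R1: Y=0.1667 on G[1,8]
C1: Y=0.000 on G[5,0]
R2: Y=0.8696 on G[4,7]
R3: Y=0.03460 on G[2,0]
I1: z[9]−=0.594, z[0]+=0.594
I2: z[1]−=1.43, z[5]+=1.43
R4: Y=0.0005780 on G[2,5]
R5: Y=0.04785 on G[9,7]
R6: Y=0.02740 on G[8,4]
L1: row V0−V9=0, i_L1 at 0,9
R7: Y=0.01965 on G[3,6]
L2: row V5−V0=0, i_L2 at 5,0
R8: Y=0.01095 on G[5,7]
R9: Y=0.2755 on G[4,3]
L3: row V5−V4=0, i_L3 at 5,4
R10: Y=0.1032 on G[6,7]
I3: z[6]−=0.346, z[0]+=0.346
C2: Y=0.000 on G[5,0]
R11: Y=0.0004975 on G[6,8]
L4: row V1−V4=0, i_L4 at 1,4
V1: row V9−V2=8.77, i_V1 at 9,2
solve → V1=0.000, V2=-8.770, V3=-0.2062, V4=0.000, V5=0.000, V6=-3.097, V7=-0.3099, V8=-0.007920, V9=0.000
aux → i_L1=0.3003, i_L2=-0.3362, i_L3=1.758, i_L4=-1.431, i_V1=-0.3085

-0.007920 V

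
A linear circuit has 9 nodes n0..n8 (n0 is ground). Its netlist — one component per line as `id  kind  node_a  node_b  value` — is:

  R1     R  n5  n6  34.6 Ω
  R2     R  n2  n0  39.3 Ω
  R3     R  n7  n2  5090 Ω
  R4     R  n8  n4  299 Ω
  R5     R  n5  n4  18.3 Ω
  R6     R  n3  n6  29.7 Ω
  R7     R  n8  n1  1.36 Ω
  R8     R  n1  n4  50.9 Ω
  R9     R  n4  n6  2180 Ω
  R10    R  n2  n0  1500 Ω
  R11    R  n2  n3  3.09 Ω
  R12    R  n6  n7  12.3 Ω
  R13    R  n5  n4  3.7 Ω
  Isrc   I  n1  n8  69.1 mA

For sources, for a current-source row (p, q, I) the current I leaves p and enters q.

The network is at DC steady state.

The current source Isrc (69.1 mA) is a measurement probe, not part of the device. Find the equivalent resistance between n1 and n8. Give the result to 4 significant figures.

R_eq = 1.355 Ω

Apply KCL at each of the 8 non-ground nodes and solve the resulting linear system.
Node n1: branches {R7, R8, Isrc} → V_1 = -0.01362
Node n2: branches {R2, R3, R10, R11} → V_2 = 0.000
Node n3: branches {R6, R11} → V_3 = 0.000
Node n4: branches {R4, R5, R8, R9, R13} → V_4 = 0.000
Node n5: branches {R1, R5, R13} → V_5 = 0.000
Node n6: branches {R1, R6, R9, R12} → V_6 = 0.000
Node n7: branches {R3, R12} → V_7 = 0.000
Node n8: branches {R4, R7, Isrc} → V_8 = 0.07999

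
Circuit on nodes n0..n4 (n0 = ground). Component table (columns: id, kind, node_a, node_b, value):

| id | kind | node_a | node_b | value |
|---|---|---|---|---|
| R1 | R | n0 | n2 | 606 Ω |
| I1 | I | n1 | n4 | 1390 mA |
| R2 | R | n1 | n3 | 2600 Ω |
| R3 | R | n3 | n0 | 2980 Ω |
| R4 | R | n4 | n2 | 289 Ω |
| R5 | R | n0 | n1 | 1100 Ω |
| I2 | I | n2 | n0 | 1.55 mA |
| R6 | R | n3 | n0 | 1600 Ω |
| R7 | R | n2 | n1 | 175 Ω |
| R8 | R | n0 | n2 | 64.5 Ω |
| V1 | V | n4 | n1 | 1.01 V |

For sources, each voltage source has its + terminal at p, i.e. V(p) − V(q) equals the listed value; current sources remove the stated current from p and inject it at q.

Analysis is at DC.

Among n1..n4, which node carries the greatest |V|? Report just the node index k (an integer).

MNA unknowns: 4 node voltages V₁..V_4 plus 1 source current (V1)
R1: Y=0.001650 on G[0,2]
I1: z[1]−=1.39, z[4]+=1.39
R2: Y=0.0003846 on G[1,3]
R3: Y=0.0003356 on G[3,0]
R4: Y=0.003460 on G[4,2]
R5: Y=0.0009091 on G[0,1]
I2: z[2]−=0.00155, z[0]+=0.00155
R6: Y=0.0006250 on G[3,0]
R7: Y=0.005714 on G[2,1]
R8: Y=0.01550 on G[0,2]
V1: row V4−V1=1.01, i_V1 at 4,1
solve → V1=-0.3934, V2=-0.06321, V3=-0.1125, V4=0.6166
aux → i_V1=1.388

4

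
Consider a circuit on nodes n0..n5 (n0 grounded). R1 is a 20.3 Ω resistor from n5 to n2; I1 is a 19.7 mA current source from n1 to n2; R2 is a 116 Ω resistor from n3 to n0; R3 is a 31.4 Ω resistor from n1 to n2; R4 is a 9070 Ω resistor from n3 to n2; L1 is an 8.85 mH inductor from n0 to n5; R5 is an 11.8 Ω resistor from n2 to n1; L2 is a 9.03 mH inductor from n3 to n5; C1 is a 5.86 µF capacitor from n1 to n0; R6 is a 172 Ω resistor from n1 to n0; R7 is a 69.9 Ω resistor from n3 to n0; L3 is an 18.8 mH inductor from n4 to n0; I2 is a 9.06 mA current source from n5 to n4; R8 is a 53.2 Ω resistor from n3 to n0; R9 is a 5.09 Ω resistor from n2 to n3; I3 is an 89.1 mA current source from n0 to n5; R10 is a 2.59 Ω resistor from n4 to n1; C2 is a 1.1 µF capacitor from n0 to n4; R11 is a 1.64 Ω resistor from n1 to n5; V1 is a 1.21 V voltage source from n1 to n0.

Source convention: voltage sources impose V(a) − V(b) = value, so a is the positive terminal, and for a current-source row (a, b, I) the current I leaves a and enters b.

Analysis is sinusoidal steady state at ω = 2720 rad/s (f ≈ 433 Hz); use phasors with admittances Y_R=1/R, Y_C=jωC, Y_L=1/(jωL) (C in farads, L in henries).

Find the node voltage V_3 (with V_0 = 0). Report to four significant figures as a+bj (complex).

0.9839-0.08039j V

Element admittances at ω=2720 rad/s:
  Y(R1) = 0.04926+0.000j S between n5,n2
  I1: injects 0.0197 A into n2 (from n1)
  Y(R2) = 0.008621+0.000j S between n3,n0
  Y(R3) = 0.03185+0.000j S between n1,n2
  Y(R4) = 0.0001103+0.000j S between n3,n2
  Y(L1) = 0.000-0.04154j S between n0,n5
  Y(R5) = 0.08475+0.000j S between n2,n1
  Y(L2) = 0.000-0.04071j S between n3,n5
  Y(C1) = 0.000+0.01594j S between n1,n0
  Y(R6) = 0.005814+0.000j S between n1,n0
  Y(R7) = 0.01431+0.000j S between n3,n0
  Y(L3) = 0.000-0.01956j S between n4,n0
  I2: injects 0.00906 A into n4 (from n5)
  Y(R8) = 0.01880+0.000j S between n3,n0
  Y(R9) = 0.1965+0.000j S between n2,n3
  I3: injects 0.0891 A into n5 (from n0)
  Y(R10) = 0.3861+0.000j S between n4,n1
  Y(C2) = 0.000+0.002992j S between n0,n4
  Y(R11) = 0.6098+0.000j S between n1,n5
  V1: constraint V(n1)−V(n0) = 1.21
Assemble and solve the 6×6 MNA system:
  V(n1)=1.210+0.000j  V(n2)=1.155-0.02995j  V(n3)=0.9839-0.08039j  V(n4)=1.231+0.05282j  V(n5)=1.310+0.1005j
  i(V1)=0.03596+0.05888j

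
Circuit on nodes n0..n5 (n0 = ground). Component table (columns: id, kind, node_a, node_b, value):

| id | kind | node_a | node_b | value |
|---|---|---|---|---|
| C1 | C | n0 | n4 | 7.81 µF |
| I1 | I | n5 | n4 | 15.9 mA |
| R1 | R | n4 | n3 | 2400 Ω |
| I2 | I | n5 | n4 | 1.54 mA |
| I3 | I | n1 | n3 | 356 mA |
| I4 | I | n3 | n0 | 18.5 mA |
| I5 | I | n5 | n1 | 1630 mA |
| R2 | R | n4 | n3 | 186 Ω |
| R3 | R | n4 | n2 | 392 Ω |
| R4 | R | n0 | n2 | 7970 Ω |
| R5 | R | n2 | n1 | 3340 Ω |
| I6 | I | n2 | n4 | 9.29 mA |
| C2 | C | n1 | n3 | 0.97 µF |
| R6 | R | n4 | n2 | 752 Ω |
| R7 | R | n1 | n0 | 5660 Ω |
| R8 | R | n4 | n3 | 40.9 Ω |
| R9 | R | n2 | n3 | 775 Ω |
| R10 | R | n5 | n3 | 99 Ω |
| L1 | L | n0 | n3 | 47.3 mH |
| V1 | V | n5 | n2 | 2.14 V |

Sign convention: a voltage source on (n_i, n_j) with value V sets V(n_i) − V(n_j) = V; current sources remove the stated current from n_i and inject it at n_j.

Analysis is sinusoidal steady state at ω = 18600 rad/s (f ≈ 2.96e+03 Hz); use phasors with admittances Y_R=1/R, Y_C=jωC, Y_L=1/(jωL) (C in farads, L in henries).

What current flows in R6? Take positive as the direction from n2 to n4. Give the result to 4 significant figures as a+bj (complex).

MNA unknowns: 5 node voltages V₁..V_5 plus 1 source current (V1)
C1: Y=0.000+0.1453j on G[0,4]
I1: z[5]−=0.0159, z[4]+=0.0159
R1: Y=0.0004167+0.000j on G[4,3]
I2: z[5]−=0.00154, z[4]+=0.00154
I3: z[1]−=0.356, z[3]+=0.356
I4: z[3]−=0.0185, z[0]+=0.0185
I5: z[5]−=1.63, z[1]+=1.63
R2: Y=0.005376+0.000j on G[4,3]
R3: Y=0.002551+0.000j on G[4,2]
R4: Y=0.0001255+0.000j on G[0,2]
R5: Y=0.0002994+0.000j on G[2,1]
I6: z[2]−=0.00929, z[4]+=0.00929
C2: Y=0.000+0.01804j on G[1,3]
R6: Y=0.001330+0.000j on G[4,2]
R7: Y=0.0001767+0.000j on G[1,0]
R8: Y=0.02445+0.000j on G[4,3]
R9: Y=0.001290+0.000j on G[2,3]
R10: Y=0.01010+0.000j on G[5,3]
L1: Y=0.000-0.001137j on G[0,3]
V1: row V5−V2=2.14, i_V1 at 5,2
solve → V1=13.37-67.65j, V2=-98.21-0.5624j, V3=11.59+0.9805j, V4=0.1735+0.06646j, V5=-96.07-0.5624j
aux → i_V1=-0.5599+0.01558j

-0.1308-0.0008362j A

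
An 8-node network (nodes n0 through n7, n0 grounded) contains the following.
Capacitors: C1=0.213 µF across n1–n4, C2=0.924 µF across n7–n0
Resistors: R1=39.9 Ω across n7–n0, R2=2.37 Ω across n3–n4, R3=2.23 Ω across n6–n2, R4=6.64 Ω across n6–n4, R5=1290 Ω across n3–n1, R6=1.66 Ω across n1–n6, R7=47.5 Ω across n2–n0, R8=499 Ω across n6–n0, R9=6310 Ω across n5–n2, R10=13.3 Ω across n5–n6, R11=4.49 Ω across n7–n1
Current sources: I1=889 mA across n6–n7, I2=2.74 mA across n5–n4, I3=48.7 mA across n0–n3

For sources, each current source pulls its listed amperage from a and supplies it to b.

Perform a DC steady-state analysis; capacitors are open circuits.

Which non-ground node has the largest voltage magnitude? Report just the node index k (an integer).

Element admittances at DC:
  Y(C1) = 0.000 S between n1,n4
  Y(R1) = 0.02506 S between n7,n0
  Y(R2) = 0.4219 S between n3,n4
  Y(R3) = 0.4484 S between n6,n2
  Y(R4) = 0.1506 S between n6,n4
  I1: injects 0.889 A into n7 (from n6)
  Y(R5) = 0.0007752 S between n3,n1
  Y(C2) = 0.000 S between n7,n0
  I2: injects 0.00274 A into n4 (from n5)
  Y(R6) = 0.6024 S between n1,n6
  Y(R7) = 0.02105 S between n2,n0
  Y(R8) = 0.002004 S between n6,n0
  Y(R9) = 0.0001585 S between n5,n2
  Y(R10) = 0.07519 S between n5,n6
  Y(R11) = 0.2227 S between n7,n1
  I3: injects 0.0487 A into n3 (from n0)
Assemble and solve the 7×7 MNA system:
  V(n1)=-0.2620  V(n2)=-1.526  V(n3)=-1.134  V(n4)=-1.251  V(n5)=-1.633  V(n6)=-1.597  V(n7)=3.352

7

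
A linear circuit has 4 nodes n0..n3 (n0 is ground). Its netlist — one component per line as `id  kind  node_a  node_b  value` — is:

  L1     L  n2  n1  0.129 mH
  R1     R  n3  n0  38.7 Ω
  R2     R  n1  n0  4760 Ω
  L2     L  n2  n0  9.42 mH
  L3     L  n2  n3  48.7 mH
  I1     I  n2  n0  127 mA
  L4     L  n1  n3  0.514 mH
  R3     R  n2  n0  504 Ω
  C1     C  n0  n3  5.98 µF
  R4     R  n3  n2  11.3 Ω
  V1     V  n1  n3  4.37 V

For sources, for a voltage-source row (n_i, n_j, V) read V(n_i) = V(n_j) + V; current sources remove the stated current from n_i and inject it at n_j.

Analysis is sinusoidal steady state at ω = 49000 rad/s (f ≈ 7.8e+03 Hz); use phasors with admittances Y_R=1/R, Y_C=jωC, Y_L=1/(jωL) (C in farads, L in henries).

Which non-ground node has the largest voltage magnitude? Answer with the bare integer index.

MNA unknowns: 3 node voltages V₁..V_3 plus 1 source current (V1)
L1: Y=0.000-0.1582j on G[2,1]
R1: Y=0.02584+0.000j on G[3,0]
R2: Y=0.0002101+0.000j on G[1,0]
L2: Y=0.000-0.002166j on G[2,0]
L3: Y=0.000-0.0004191j on G[2,3]
I1: z[2]−=0.127, z[0]+=0.127
L4: Y=0.000-0.03970j on G[1,3]
R3: Y=0.001984+0.000j on G[2,0]
C1: Y=0.000+0.2930j on G[0,3]
R4: Y=0.08850+0.000j on G[3,2]
V1: row V1−V3=4.37, i_V1 at 1,3
solve → V1=4.366+0.4412j, V2=2.926-2.003j, V3=-0.004027+0.4412j
aux → i_V1=-0.3876+0.4013j

1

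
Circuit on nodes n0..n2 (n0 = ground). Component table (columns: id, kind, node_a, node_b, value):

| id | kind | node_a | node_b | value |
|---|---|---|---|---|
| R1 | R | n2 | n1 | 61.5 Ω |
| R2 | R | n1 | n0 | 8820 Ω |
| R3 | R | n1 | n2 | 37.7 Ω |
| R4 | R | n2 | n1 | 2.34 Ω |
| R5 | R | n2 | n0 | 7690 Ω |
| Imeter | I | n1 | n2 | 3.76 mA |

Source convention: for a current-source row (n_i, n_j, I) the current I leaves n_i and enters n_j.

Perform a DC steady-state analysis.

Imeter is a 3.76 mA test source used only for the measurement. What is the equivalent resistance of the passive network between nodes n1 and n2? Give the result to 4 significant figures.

R_eq = 2.127 Ω

Element admittances at DC:
  Y(R1) = 0.01626 S between n2,n1
  Y(R2) = 0.0001134 S between n1,n0
  Y(R3) = 0.02653 S between n1,n2
  Y(R4) = 0.4274 S between n2,n1
  Y(R5) = 0.0001300 S between n2,n0
  Imeter: injects 0.00376 A into n2 (from n1)
Assemble and solve the 2×2 MNA system:
  V(n1)=-0.004272  V(n2)=0.003725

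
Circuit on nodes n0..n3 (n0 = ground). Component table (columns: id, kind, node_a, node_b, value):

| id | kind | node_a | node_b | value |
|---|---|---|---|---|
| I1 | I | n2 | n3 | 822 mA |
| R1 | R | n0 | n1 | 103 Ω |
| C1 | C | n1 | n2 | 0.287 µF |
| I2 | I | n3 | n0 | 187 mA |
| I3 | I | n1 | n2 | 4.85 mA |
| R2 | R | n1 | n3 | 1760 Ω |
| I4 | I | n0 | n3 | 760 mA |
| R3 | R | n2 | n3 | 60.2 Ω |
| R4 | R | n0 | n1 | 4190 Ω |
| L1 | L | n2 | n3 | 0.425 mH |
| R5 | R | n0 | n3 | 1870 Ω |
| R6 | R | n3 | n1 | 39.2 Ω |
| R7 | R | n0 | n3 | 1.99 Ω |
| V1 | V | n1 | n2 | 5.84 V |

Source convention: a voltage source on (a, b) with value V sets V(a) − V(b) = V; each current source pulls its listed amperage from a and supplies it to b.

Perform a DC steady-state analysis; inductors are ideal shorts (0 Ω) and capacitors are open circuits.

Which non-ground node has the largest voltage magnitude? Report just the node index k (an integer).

Apply KCL at each of the 3 non-ground nodes and solve the resulting linear system.
Node n1: branches {R1, C1, I3, R2, R4, R6, V1} → V_1 = 6.844
Node n2: branches {I1, C1, I3, R3, L1, V1} → V_2 = 1.004
Node n3: branches {I1, I2, R2, I4, R3, L1, R5, R6, R7} → V_3 = 1.004
Source currents: i(L1)=-1.042, i(V1)=-0.2252

1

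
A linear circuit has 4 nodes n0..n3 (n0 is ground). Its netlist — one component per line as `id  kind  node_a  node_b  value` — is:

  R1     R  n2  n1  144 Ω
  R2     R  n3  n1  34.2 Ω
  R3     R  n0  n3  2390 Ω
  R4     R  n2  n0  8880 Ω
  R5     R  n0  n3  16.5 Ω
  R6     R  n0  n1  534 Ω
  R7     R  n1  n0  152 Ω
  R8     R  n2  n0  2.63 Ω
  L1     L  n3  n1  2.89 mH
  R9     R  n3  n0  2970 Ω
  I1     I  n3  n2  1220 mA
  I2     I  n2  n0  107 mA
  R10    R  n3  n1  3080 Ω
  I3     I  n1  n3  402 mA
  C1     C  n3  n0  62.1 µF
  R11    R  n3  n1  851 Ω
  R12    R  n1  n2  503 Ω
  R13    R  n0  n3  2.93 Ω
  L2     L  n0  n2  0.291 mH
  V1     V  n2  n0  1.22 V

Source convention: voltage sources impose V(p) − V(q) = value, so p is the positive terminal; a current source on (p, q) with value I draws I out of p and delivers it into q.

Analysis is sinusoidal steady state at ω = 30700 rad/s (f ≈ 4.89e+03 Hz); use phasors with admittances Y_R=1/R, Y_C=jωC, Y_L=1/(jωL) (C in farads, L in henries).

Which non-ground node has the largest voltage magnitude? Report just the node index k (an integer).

1

Apply KCL at each of the 3 non-ground nodes and solve the resulting linear system.
Node n1: branches {R1, R2, R6, R7, L1, R10, I3, R11, R12} → V_1 = -7.728-1.440j
Node n2: branches {R1, R4, R8, I1, I2, R12, L2, V1} → V_2 = 1.220+0.000j
Node n3: branches {R2, R3, R5, L1, R9, I1, R10, I3, C1, R11, R13} → V_3 = -0.1014+0.5423j
Source currents: i(V1)=0.5691+0.1237j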